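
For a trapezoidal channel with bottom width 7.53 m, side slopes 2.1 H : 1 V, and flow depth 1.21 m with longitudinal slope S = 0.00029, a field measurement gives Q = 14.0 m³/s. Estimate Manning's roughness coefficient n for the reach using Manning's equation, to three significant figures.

A = (b + z·y)·y = (7.53 + 2.1×1.21)×1.21 = 12.19 m²
P = b + 2y√(1+z²) = 7.53 + 2×1.21×√(1+2.1²) = 13.16 m
R = A/P = 12.19/13.16 = 0.9261 m
n = (1/Q)·A·R^(2/3)·S^(1/2) = (1/14.0) × 12.19 × 0.9501 × 0.01703 = 0.01408

0.0141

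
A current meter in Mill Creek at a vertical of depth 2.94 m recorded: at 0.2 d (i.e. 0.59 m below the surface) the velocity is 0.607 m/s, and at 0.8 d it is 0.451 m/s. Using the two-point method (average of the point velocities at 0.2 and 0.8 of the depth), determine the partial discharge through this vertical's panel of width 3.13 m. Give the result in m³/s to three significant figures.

4.87 m³/s

v̄ = (0.607 + 0.451) / 2 = 0.5290 m/s
q = v̄ × d × w = 0.5290 × 2.94 × 3.13 = 4.868 m³/s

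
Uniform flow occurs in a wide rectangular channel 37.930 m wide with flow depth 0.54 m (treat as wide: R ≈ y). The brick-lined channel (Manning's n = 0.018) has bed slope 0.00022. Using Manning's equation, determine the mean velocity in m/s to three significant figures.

0.546 m/s

A = b·y = 37.930 × 0.54 = 20.48 m²
Wide channel: R ≈ y = 0.54 m
Q = (1/n)·A·R^(2/3)·S^(1/2) = (1/0.018) × 20.48 × 0.5400^(2/3) × 0.00022^(1/2) = 11.19 m³/s
V = Q/A = 11.19/20.48 = 0.5464 m/s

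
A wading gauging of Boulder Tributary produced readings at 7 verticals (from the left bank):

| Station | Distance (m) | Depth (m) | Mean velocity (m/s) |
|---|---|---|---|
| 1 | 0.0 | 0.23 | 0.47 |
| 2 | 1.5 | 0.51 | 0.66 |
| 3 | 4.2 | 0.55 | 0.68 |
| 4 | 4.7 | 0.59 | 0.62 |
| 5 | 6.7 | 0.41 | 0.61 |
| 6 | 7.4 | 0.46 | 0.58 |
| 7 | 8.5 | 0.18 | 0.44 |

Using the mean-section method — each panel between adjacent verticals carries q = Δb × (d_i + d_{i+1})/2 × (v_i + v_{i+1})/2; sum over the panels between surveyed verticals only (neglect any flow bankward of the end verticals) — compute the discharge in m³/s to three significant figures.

Panel 1-2: Δb = 1.5 m, d̄ = (0.23+0.51)/2 = 0.37, v̄ = (0.47+0.66)/2 = 0.565 → q = 1.5×0.37×0.565 = 0.3136 m³/s
Panel 2-3: Δb = 2.7 m, d̄ = (0.51+0.55)/2 = 0.53, v̄ = (0.66+0.68)/2 = 0.67 → q = 2.7×0.53×0.67 = 0.9588 m³/s
Panel 3-4: Δb = 0.5 m, d̄ = (0.55+0.59)/2 = 0.57, v̄ = (0.68+0.62)/2 = 0.65 → q = 0.5×0.57×0.65 = 0.1853 m³/s
Panel 4-5: Δb = 2 m, d̄ = (0.59+0.41)/2 = 0.5, v̄ = (0.62+0.61)/2 = 0.615 → q = 2×0.5×0.615 = 0.6150 m³/s
Panel 5-6: Δb = 0.7 m, d̄ = (0.41+0.46)/2 = 0.435, v̄ = (0.61+0.58)/2 = 0.595 → q = 0.7×0.435×0.595 = 0.1812 m³/s
Panel 6-7: Δb = 1.1 m, d̄ = (0.46+0.18)/2 = 0.32, v̄ = (0.58+0.44)/2 = 0.51 → q = 1.1×0.32×0.51 = 0.1795 m³/s
Q = Σ q = 2.433 m³/s

2.43 m³/s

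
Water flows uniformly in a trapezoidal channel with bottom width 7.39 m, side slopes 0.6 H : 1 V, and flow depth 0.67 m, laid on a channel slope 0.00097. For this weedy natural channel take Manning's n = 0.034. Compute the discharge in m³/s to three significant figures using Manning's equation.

A = (b + z·y)·y = (7.39 + 0.6×0.67)×0.67 = 5.221 m²
P = b + 2y√(1+z²) = 7.39 + 2×0.67×√(1+0.6²) = 8.953 m
R = A/P = 5.221/8.953 = 0.5831 m
Q = (1/n)·A·R^(2/3)·S^(1/2) = (1/0.034) × 5.221 × 0.5831^(2/3) × 0.00097^(1/2) = 3.338 m³/s

3.34 m³/s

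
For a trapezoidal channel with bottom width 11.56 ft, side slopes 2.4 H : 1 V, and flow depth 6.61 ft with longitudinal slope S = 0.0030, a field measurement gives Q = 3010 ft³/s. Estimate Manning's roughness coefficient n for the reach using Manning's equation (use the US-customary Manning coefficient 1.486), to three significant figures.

0.0122

A = (b + z·y)·y = (11.56 + 2.4×6.61)×6.61 = 181.3 ft²
P = b + 2y√(1+z²) = 11.56 + 2×6.61×√(1+2.4²) = 45.93 ft
R = A/P = 181.3/45.93 = 3.947 ft
n = (1.486/Q)·A·R^(2/3)·S^(1/2) = (1.486/3010) × 181.3 × 2.497 × 0.05477 = 0.01224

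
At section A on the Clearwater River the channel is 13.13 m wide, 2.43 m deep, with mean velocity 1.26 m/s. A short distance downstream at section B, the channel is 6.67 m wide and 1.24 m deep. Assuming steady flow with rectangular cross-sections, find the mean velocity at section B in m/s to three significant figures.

4.86 m/s

Q = A₁V₁ = (13.13×2.43) × 1.26 = 40.20 m³/s
A₂ = 6.67 × 1.24 = 8.271 m²
V₂ = Q/A₂ = 40.20/8.271 = 4.861 m/s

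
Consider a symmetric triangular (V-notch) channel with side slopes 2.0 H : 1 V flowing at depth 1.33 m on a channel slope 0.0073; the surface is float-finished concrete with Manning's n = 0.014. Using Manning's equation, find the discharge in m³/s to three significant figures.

A = z·y² = 2.0×1.33² = 3.538 m²
P = 2y√(1+z²) = 2×1.33×√(1+2.0²) = 5.948 m
R = A/P = 3.538/5.948 = 0.5948 m
Q = (1/n)·A·R^(2/3)·S^(1/2) = (1/0.014) × 3.538 × 0.5948^(2/3) × 0.0073^(1/2) = 15.27 m³/s

15.3 m³/s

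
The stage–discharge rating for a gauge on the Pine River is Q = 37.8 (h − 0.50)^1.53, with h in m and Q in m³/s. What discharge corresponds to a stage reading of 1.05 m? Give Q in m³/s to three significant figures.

15.1 m³/s

Q = 37.8 × (1.05 − 0.50)^1.53 = 37.8 × 0.55^1.53 = 15.14 m³/s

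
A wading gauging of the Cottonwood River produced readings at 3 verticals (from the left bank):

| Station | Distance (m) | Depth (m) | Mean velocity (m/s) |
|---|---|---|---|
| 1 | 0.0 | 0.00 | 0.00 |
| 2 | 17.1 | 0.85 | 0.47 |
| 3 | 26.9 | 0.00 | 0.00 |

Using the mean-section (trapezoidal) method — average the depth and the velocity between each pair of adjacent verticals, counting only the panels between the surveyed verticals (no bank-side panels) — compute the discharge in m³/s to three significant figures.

2.69 m³/s

Panel 1-2: Δb = 17.1 m, d̄ = (0.00+0.85)/2 = 0.425, v̄ = (0.00+0.47)/2 = 0.235 → q = 17.1×0.425×0.235 = 1.708 m³/s
Panel 2-3: Δb = 9.8 m, d̄ = (0.85+0.00)/2 = 0.425, v̄ = (0.47+0.00)/2 = 0.235 → q = 9.8×0.425×0.235 = 0.9788 m³/s
Q = Σ q = 2.687 m³/s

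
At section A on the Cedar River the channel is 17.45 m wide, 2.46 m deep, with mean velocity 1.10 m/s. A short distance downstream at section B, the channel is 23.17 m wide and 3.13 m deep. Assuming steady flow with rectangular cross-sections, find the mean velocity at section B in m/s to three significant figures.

0.651 m/s

Q = A₁V₁ = (17.45×2.46) × 1.10 = 47.22 m³/s
A₂ = 23.17 × 3.13 = 72.52 m²
V₂ = Q/A₂ = 47.22/72.52 = 0.6511 m/s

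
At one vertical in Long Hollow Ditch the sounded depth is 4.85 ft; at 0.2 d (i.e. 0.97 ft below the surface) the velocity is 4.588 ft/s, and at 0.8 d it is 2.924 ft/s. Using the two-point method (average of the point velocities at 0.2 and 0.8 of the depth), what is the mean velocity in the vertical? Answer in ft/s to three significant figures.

3.76 ft/s

v̄ = (4.588 + 2.924) / 2 = 3.756 ft/s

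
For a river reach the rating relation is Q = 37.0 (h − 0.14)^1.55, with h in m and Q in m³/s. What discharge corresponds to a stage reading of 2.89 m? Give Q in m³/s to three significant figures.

Q = 37.0 × (2.89 − 0.14)^1.55 = 37.0 × 2.75^1.55 = 177.5 m³/s

177 m³/s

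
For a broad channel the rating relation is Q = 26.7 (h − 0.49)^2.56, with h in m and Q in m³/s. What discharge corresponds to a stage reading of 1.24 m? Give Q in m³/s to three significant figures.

12.8 m³/s

Q = 26.7 × (1.24 − 0.49)^2.56 = 26.7 × 0.75^2.56 = 12.78 m³/s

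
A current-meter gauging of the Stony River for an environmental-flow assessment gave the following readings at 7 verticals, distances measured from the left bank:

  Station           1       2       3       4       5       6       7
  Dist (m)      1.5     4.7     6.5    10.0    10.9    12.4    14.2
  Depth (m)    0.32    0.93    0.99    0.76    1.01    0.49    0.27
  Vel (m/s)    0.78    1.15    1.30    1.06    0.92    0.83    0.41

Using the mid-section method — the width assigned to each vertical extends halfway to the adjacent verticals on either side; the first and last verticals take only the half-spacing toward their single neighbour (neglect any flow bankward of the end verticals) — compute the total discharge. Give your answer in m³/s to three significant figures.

w_1 = (4.7 − 1.5)/2 = 1.6 m; q_1 = 0.78 × 0.32 × 1.6 = 0.3994 m³/s
w_2 = (6.5 − 1.5)/2 = 2.5 m; q_2 = 1.15 × 0.93 × 2.5 = 2.674 m³/s
w_3 = (10.0 − 4.7)/2 = 2.65 m; q_3 = 1.30 × 0.99 × 2.65 = 3.411 m³/s
w_4 = (10.9 − 6.5)/2 = 2.2 m; q_4 = 1.06 × 0.76 × 2.2 = 1.772 m³/s
w_5 = (12.4 − 10.0)/2 = 1.2 m; q_5 = 0.92 × 1.01 × 1.2 = 1.115 m³/s
w_6 = (14.2 − 10.9)/2 = 1.65 m; q_6 = 0.83 × 0.49 × 1.65 = 0.6711 m³/s
w_7 = (14.2 − 12.4)/2 = 0.9 m; q_7 = 0.41 × 0.27 × 0.9 = 0.09963 m³/s
Q = Σ qᵢ = 10.14 m³/s

10.1 m³/s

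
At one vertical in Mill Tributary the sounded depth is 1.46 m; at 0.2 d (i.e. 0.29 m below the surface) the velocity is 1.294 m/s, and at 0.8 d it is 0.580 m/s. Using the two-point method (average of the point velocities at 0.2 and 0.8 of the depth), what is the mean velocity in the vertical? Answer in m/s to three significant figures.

v̄ = (1.294 + 0.580) / 2 = 0.9370 m/s

0.937 m/s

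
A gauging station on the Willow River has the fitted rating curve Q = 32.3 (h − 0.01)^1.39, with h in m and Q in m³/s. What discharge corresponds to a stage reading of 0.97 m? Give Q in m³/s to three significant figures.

30.5 m³/s

Q = 32.3 × (0.97 − 0.01)^1.39 = 32.3 × 0.96^1.39 = 30.52 m³/s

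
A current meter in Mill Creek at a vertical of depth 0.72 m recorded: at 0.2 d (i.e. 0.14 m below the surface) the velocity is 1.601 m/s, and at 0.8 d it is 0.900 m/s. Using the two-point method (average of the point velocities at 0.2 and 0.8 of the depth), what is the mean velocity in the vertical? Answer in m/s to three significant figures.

v̄ = (1.601 + 0.900) / 2 = 1.251 m/s

1.25 m/s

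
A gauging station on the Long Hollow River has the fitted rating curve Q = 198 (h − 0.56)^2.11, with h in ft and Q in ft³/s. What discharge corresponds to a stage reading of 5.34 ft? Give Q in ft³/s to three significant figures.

5370 ft³/s

Q = 198 × (5.34 − 0.56)^2.11 = 198 × 4.78^2.11 = 5374 ft³/s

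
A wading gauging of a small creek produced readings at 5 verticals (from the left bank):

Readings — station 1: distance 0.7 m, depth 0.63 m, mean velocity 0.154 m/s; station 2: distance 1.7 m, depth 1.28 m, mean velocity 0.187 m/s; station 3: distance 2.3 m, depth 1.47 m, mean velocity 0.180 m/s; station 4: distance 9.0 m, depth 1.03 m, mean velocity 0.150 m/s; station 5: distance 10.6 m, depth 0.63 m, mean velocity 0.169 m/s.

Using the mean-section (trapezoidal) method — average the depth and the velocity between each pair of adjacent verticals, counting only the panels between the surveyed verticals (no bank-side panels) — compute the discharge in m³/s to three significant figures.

1.91 m³/s

Panel 1-2: Δb = 1 m, d̄ = (0.63+1.28)/2 = 0.955, v̄ = (0.154+0.187)/2 = 0.1705 → q = 1×0.955×0.1705 = 0.1628 m³/s
Panel 2-3: Δb = 0.6 m, d̄ = (1.28+1.47)/2 = 1.375, v̄ = (0.187+0.180)/2 = 0.1835 → q = 0.6×1.375×0.1835 = 0.1514 m³/s
Panel 3-4: Δb = 6.7 m, d̄ = (1.47+1.03)/2 = 1.25, v̄ = (0.180+0.150)/2 = 0.165 → q = 6.7×1.25×0.165 = 1.382 m³/s
Panel 4-5: Δb = 1.6 m, d̄ = (1.03+0.63)/2 = 0.83, v̄ = (0.150+0.169)/2 = 0.1595 → q = 1.6×0.83×0.1595 = 0.2118 m³/s
Q = Σ q = 1.908 m³/s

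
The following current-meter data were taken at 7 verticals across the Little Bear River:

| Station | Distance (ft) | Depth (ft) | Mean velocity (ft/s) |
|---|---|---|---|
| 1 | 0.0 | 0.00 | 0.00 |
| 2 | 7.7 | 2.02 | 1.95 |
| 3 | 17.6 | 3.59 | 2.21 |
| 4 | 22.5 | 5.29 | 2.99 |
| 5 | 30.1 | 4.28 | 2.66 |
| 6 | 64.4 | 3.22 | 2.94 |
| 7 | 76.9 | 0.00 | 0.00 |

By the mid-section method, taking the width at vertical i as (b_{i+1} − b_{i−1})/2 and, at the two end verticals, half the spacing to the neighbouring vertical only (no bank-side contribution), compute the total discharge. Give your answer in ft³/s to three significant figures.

w_2 = (17.6 − 0.0)/2 = 8.8 ft; q_2 = 1.95 × 2.02 × 8.8 = 34.66 ft³/s
w_3 = (22.5 − 7.7)/2 = 7.4 ft; q_3 = 2.21 × 3.59 × 7.4 = 58.71 ft³/s
w_4 = (30.1 − 17.6)/2 = 6.25 ft; q_4 = 2.99 × 5.29 × 6.25 = 98.86 ft³/s
w_5 = (64.4 − 22.5)/2 = 20.95 ft; q_5 = 2.66 × 4.28 × 20.95 = 238.5 ft³/s
w_6 = (76.9 − 30.1)/2 = 23.4 ft; q_6 = 2.94 × 3.22 × 23.4 = 221.5 ft³/s
Stations 1, 7 contribute zero (depth or velocity is 0).
Q = Σ qᵢ = 652.3 ft³/s

652 ft³/s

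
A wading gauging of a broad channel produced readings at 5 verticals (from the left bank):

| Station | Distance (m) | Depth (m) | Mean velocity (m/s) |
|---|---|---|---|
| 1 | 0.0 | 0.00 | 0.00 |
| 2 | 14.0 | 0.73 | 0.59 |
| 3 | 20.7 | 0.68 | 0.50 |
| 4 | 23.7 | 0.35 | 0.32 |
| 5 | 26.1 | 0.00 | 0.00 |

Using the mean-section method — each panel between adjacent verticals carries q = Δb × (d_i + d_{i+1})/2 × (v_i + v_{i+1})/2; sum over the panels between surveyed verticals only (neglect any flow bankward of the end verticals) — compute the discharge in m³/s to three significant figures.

Panel 1-2: Δb = 14 m, d̄ = (0.00+0.73)/2 = 0.365, v̄ = (0.00+0.59)/2 = 0.295 → q = 14×0.365×0.295 = 1.507 m³/s
Panel 2-3: Δb = 6.7 m, d̄ = (0.73+0.68)/2 = 0.705, v̄ = (0.59+0.50)/2 = 0.545 → q = 6.7×0.705×0.545 = 2.574 m³/s
Panel 3-4: Δb = 3 m, d̄ = (0.68+0.35)/2 = 0.515, v̄ = (0.50+0.32)/2 = 0.41 → q = 3×0.515×0.41 = 0.6335 m³/s
Panel 4-5: Δb = 2.4 m, d̄ = (0.35+0.00)/2 = 0.175, v̄ = (0.32+0.00)/2 = 0.16 → q = 2.4×0.175×0.16 = 0.06720 m³/s
Q = Σ q = 4.782 m³/s

4.78 m³/s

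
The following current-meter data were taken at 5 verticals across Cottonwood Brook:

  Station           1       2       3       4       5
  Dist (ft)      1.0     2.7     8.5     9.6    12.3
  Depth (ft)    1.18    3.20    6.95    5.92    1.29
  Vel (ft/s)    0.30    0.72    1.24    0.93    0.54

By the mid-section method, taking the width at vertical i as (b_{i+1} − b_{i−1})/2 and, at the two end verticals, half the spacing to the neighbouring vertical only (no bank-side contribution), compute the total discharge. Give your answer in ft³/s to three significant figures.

50.1 ft³/s

w_1 = (2.7 − 1.0)/2 = 0.85 ft; q_1 = 0.30 × 1.18 × 0.85 = 0.3009 ft³/s
w_2 = (8.5 − 1.0)/2 = 3.75 ft; q_2 = 0.72 × 3.20 × 3.75 = 8.640 ft³/s
w_3 = (9.6 − 2.7)/2 = 3.45 ft; q_3 = 1.24 × 6.95 × 3.45 = 29.73 ft³/s
w_4 = (12.3 − 8.5)/2 = 1.9 ft; q_4 = 0.93 × 5.92 × 1.9 = 10.46 ft³/s
w_5 = (12.3 − 9.6)/2 = 1.35 ft; q_5 = 0.54 × 1.29 × 1.35 = 0.9404 ft³/s
Q = Σ qᵢ = 50.07 ft³/s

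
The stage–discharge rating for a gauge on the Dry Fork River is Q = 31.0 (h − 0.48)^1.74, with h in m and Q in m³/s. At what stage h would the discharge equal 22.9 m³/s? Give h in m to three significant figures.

1.32 m

h − h₀ = (Q/C)^(1/b) = (22.9/31.0)^(1/1.74) = 0.8403 m
h = 0.48 + 0.8403 = 1.320 m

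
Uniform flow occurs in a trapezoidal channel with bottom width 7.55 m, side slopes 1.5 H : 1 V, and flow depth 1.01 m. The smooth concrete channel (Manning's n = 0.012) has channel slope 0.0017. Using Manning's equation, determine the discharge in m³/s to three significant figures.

A = (b + z·y)·y = (7.55 + 1.5×1.01)×1.01 = 9.156 m²
P = b + 2y√(1+z²) = 7.55 + 2×1.01×√(1+1.5²) = 11.19 m
R = A/P = 9.156/11.19 = 0.8181 m
Q = (1/n)·A·R^(2/3)·S^(1/2) = (1/0.012) × 9.156 × 0.8181^(2/3) × 0.0017^(1/2) = 27.52 m³/s

27.5 m³/s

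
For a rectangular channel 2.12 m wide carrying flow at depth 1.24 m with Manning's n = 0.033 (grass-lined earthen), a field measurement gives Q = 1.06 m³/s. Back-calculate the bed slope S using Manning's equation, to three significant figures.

0.000373

A = b·y = 2.12 × 1.24 = 2.629 m²
P = b + 2y = 2.12 + 2×1.24 = 4.600 m
R = A/P = 2.629/4.600 = 0.5715 m
S = (Q·n / (1·A·R^(2/3)))² = (1.06×0.033 / (1×2.629×0.6887))² = 0.0003734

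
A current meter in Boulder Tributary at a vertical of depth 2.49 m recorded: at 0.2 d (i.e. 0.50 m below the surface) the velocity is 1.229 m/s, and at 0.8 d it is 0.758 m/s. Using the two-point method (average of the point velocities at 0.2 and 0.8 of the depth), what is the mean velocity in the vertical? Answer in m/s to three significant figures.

v̄ = (1.229 + 0.758) / 2 = 0.9935 m/s

0.994 m/s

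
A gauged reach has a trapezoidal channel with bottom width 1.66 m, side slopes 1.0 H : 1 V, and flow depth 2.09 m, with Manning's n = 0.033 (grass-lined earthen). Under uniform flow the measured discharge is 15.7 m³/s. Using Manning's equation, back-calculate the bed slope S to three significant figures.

A = (b + z·y)·y = (1.66 + 1.0×2.09)×2.09 = 7.838 m²
P = b + 2y√(1+z²) = 1.66 + 2×2.09×√(1+1.0²) = 7.571 m
R = A/P = 7.838/7.571 = 1.035 m
S = (Q·n / (1·A·R^(2/3)))² = (15.7×0.033 / (1×7.838×1.023))² = 0.004173

0.00417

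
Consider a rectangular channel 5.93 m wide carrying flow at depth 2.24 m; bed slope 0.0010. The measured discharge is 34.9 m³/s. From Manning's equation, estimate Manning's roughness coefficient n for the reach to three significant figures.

0.0142

A = b·y = 5.93 × 2.24 = 13.28 m²
P = b + 2y = 5.93 + 2×2.24 = 10.41 m
R = A/P = 13.28/10.41 = 1.276 m
n = (1/Q)·A·R^(2/3)·S^(1/2) = (1/34.9) × 13.28 × 1.176 × 0.03162 = 0.01416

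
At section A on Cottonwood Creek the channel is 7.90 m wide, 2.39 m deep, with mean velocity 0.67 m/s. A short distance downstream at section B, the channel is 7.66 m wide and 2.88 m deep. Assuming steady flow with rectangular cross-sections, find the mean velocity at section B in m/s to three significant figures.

0.573 m/s

Q = A₁V₁ = (7.90×2.39) × 0.67 = 12.65 m³/s
A₂ = 7.66 × 2.88 = 22.06 m²
V₂ = Q/A₂ = 12.65/22.06 = 0.5734 m/s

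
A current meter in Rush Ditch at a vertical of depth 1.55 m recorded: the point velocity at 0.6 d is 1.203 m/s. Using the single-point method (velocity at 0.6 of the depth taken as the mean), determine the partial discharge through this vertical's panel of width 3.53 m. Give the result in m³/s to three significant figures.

v̄ = v₀.₆ = 1.203 m/s
q = v̄ × d × w = 1.203 × 1.55 × 3.53 = 6.582 m³/s

6.58 m³/s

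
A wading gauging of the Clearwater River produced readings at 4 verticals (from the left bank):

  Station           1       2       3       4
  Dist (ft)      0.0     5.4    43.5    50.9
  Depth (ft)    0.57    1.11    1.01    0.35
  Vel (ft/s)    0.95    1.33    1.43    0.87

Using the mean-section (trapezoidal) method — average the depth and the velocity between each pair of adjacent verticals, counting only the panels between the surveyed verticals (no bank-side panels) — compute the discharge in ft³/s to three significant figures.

Panel 1-2: Δb = 5.4 ft, d̄ = (0.57+1.11)/2 = 0.84, v̄ = (0.95+1.33)/2 = 1.14 → q = 5.4×0.84×1.14 = 5.171 ft³/s
Panel 2-3: Δb = 38.1 ft, d̄ = (1.11+1.01)/2 = 1.06, v̄ = (1.33+1.43)/2 = 1.38 → q = 38.1×1.06×1.38 = 55.73 ft³/s
Panel 3-4: Δb = 7.4 ft, d̄ = (1.01+0.35)/2 = 0.68, v̄ = (1.43+0.87)/2 = 1.15 → q = 7.4×0.68×1.15 = 5.787 ft³/s
Q = Σ q = 66.69 ft³/s

66.7 ft³/s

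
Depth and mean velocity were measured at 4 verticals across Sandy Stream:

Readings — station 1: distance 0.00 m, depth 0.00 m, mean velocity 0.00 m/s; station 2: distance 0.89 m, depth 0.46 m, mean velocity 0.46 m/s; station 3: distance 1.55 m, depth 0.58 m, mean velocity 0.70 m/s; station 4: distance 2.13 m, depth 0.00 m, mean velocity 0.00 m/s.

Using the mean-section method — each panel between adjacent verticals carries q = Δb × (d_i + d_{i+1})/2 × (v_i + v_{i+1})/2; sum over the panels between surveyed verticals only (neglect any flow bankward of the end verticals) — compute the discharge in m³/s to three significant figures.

Panel 1-2: Δb = 0.89 m, d̄ = (0.00+0.46)/2 = 0.23, v̄ = (0.00+0.46)/2 = 0.23 → q = 0.89×0.23×0.23 = 0.04708 m³/s
Panel 2-3: Δb = 0.66 m, d̄ = (0.46+0.58)/2 = 0.52, v̄ = (0.46+0.70)/2 = 0.58 → q = 0.66×0.52×0.58 = 0.1991 m³/s
Panel 3-4: Δb = 0.58 m, d̄ = (0.58+0.00)/2 = 0.29, v̄ = (0.70+0.00)/2 = 0.35 → q = 0.58×0.29×0.35 = 0.05887 m³/s
Q = Σ q = 0.3050 m³/s

0.305 m³/s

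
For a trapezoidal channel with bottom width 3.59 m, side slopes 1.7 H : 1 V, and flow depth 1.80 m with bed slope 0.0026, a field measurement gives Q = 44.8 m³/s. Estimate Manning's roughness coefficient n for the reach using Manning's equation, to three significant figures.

0.0147

A = (b + z·y)·y = (3.59 + 1.7×1.80)×1.80 = 11.97 m²
P = b + 2y√(1+z²) = 3.59 + 2×1.80×√(1+1.7²) = 10.69 m
R = A/P = 11.97/10.69 = 1.120 m
n = (1/Q)·A·R^(2/3)·S^(1/2) = (1/44.8) × 11.97 × 1.078 × 0.05099 = 0.01469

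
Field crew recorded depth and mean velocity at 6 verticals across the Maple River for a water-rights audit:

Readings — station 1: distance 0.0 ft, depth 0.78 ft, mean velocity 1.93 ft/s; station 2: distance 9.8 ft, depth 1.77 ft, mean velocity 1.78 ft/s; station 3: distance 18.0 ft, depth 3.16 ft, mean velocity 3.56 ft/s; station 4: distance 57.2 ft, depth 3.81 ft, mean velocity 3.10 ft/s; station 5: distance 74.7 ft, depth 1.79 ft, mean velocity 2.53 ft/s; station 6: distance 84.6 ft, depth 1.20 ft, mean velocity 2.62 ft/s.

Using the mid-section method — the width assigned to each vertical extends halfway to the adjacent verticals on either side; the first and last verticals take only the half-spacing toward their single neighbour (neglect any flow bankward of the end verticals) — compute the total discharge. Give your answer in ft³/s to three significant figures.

715 ft³/s

w_1 = (9.8 − 0.0)/2 = 4.9 ft; q_1 = 1.93 × 0.78 × 4.9 = 7.376 ft³/s
w_2 = (18.0 − 0.0)/2 = 9 ft; q_2 = 1.78 × 1.77 × 9 = 28.36 ft³/s
w_3 = (57.2 − 9.8)/2 = 23.7 ft; q_3 = 3.56 × 3.16 × 23.7 = 266.6 ft³/s
w_4 = (74.7 − 18.0)/2 = 28.35 ft; q_4 = 3.10 × 3.81 × 28.35 = 334.8 ft³/s
w_5 = (84.6 − 57.2)/2 = 13.7 ft; q_5 = 2.53 × 1.79 × 13.7 = 62.04 ft³/s
w_6 = (84.6 − 74.7)/2 = 4.95 ft; q_6 = 2.62 × 1.20 × 4.95 = 15.56 ft³/s
Q = Σ qᵢ = 714.8 ft³/s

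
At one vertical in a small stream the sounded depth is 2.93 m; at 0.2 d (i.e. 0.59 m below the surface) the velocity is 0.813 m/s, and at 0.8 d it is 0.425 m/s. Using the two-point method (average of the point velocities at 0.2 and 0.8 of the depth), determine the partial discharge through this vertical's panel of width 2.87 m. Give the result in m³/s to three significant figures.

5.21 m³/s

v̄ = (0.813 + 0.425) / 2 = 0.6190 m/s
q = v̄ × d × w = 0.6190 × 2.93 × 2.87 = 5.205 m³/s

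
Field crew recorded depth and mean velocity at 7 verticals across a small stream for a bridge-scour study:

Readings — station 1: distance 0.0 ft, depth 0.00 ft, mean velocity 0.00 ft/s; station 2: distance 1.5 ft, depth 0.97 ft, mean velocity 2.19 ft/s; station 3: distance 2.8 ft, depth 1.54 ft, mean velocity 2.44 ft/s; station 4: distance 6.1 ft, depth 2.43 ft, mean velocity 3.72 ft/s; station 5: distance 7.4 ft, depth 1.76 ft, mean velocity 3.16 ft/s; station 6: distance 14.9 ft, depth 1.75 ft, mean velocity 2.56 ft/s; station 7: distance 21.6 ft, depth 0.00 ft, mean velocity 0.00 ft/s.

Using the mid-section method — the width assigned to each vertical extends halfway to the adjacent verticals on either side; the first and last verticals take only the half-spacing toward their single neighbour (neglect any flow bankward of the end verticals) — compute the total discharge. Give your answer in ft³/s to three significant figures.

w_2 = (2.8 − 0.0)/2 = 1.4 ft; q_2 = 2.19 × 0.97 × 1.4 = 2.974 ft³/s
w_3 = (6.1 − 1.5)/2 = 2.3 ft; q_3 = 2.44 × 1.54 × 2.3 = 8.642 ft³/s
w_4 = (7.4 − 2.8)/2 = 2.3 ft; q_4 = 3.72 × 2.43 × 2.3 = 20.79 ft³/s
w_5 = (14.9 − 6.1)/2 = 4.4 ft; q_5 = 3.16 × 1.76 × 4.4 = 24.47 ft³/s
w_6 = (21.6 − 7.4)/2 = 7.1 ft; q_6 = 2.56 × 1.75 × 7.1 = 31.81 ft³/s
Stations 1, 7 contribute zero (depth or velocity is 0).
Q = Σ qᵢ = 88.69 ft³/s

88.7 ft³/s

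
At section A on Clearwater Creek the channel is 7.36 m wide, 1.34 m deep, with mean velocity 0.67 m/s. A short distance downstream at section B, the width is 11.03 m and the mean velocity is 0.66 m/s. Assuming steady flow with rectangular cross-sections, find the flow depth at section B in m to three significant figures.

0.908 m

Q = A₁V₁ = (7.36×1.34) × 0.67 = 6.608 m³/s
d₂ = Q/(b₂ V₂) = 6.608/(11.03×0.66) = 0.9077 m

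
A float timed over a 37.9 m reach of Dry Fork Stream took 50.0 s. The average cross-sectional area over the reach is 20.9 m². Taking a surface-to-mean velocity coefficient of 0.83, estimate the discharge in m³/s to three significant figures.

13.1 m³/s

v_surface = L / t̄ = 37.9 / 50 = 0.7580 m/s
v_mean = 0.83 × 0.7580 = 0.6291 m/s
Q = A × v_mean = 20.9 × 0.6291 = 13.15 m³/s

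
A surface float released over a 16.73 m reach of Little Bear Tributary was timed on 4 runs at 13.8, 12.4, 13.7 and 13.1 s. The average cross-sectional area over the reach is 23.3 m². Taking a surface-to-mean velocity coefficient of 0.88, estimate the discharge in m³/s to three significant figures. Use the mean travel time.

25.9 m³/s

t̄ = (13.8 + 12.4 + 13.7 + 13.1) / 4 = 13.25 s
v_surface = L / t̄ = 16.73 / 13.25 = 1.263 m/s
v_mean = 0.88 × 1.263 = 1.111 m/s
Q = A × v_mean = 23.3 × 1.111 = 25.89 m³/s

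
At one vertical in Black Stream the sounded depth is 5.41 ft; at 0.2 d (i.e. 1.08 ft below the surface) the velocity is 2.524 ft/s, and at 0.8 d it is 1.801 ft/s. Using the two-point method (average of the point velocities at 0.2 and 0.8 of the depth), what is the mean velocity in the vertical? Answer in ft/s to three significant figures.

2.16 ft/s

v̄ = (2.524 + 1.801) / 2 = 2.163 ft/s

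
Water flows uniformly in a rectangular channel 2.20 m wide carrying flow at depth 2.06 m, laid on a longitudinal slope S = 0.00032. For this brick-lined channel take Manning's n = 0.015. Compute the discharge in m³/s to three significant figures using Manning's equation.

4.33 m³/s

A = b·y = 2.20 × 2.06 = 4.532 m²
P = b + 2y = 2.20 + 2×2.06 = 6.320 m
R = A/P = 4.532/6.320 = 0.7171 m
Q = (1/n)·A·R^(2/3)·S^(1/2) = (1/0.015) × 4.532 × 0.7171^(2/3) × 0.00032^(1/2) = 4.330 m³/s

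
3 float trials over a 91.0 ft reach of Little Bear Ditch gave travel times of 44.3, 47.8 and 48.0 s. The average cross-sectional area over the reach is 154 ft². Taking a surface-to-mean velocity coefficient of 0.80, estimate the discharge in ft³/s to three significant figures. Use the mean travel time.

240 ft³/s

t̄ = (44.3 + 47.8 + 48.0) / 3 = 46.7 s
v_surface = L / t̄ = 91.0 / 46.7 = 1.949 ft/s
v_mean = 0.80 × 1.949 = 1.559 ft/s
Q = A × v_mean = 154 × 1.559 = 240.1 ft³/s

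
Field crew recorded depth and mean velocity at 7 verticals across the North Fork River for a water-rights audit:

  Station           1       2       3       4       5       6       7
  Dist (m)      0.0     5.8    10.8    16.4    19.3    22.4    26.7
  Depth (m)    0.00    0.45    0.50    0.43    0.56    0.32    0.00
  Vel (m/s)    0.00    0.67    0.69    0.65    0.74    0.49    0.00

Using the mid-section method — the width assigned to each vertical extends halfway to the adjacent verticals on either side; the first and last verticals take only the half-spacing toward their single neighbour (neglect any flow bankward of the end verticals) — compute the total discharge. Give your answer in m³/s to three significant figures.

6.47 m³/s

w_2 = (10.8 − 0.0)/2 = 5.4 m; q_2 = 0.67 × 0.45 × 5.4 = 1.628 m³/s
w_3 = (16.4 − 5.8)/2 = 5.3 m; q_3 = 0.69 × 0.50 × 5.3 = 1.829 m³/s
w_4 = (19.3 − 10.8)/2 = 4.25 m; q_4 = 0.65 × 0.43 × 4.25 = 1.188 m³/s
w_5 = (22.4 − 16.4)/2 = 3 m; q_5 = 0.74 × 0.56 × 3 = 1.243 m³/s
w_6 = (26.7 − 19.3)/2 = 3.7 m; q_6 = 0.49 × 0.32 × 3.7 = 0.5802 m³/s
Stations 1, 7 contribute zero (depth or velocity is 0).
Q = Σ qᵢ = 6.468 m³/s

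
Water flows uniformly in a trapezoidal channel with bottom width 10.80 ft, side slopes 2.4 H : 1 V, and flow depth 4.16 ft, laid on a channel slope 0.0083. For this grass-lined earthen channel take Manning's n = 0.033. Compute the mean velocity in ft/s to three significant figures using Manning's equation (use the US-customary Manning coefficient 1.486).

A = (b + z·y)·y = (10.80 + 2.4×4.16)×4.16 = 86.46 ft²
P = b + 2y√(1+z²) = 10.80 + 2×4.16×√(1+2.4²) = 32.43 ft
R = A/P = 86.46/32.43 = 2.666 ft
Q = (1.486/n)·A·R^(2/3)·S^(1/2) = (1.486/0.033) × 86.46 × 2.666^(2/3) × 0.0083^(1/2) = 682.0 ft³/s
V = Q/A = 682.0/86.46 = 7.888 ft/s

7.89 ft/s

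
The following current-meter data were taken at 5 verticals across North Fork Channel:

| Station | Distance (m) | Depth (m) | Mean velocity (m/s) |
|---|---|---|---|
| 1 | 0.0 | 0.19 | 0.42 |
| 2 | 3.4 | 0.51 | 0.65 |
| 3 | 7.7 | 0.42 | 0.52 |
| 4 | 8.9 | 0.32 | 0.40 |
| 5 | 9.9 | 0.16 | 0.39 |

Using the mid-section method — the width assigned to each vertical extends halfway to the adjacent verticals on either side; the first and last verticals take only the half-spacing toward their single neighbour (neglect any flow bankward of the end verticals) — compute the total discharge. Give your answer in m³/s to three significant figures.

2.18 m³/s

w_1 = (3.4 − 0.0)/2 = 1.7 m; q_1 = 0.42 × 0.19 × 1.7 = 0.1357 m³/s
w_2 = (7.7 − 0.0)/2 = 3.85 m; q_2 = 0.65 × 0.51 × 3.85 = 1.276 m³/s
w_3 = (8.9 − 3.4)/2 = 2.75 m; q_3 = 0.52 × 0.42 × 2.75 = 0.6006 m³/s
w_4 = (9.9 − 7.7)/2 = 1.1 m; q_4 = 0.40 × 0.32 × 1.1 = 0.1408 m³/s
w_5 = (9.9 − 8.9)/2 = 0.5 m; q_5 = 0.39 × 0.16 × 0.5 = 0.03120 m³/s
Q = Σ qᵢ = 2.185 m³/s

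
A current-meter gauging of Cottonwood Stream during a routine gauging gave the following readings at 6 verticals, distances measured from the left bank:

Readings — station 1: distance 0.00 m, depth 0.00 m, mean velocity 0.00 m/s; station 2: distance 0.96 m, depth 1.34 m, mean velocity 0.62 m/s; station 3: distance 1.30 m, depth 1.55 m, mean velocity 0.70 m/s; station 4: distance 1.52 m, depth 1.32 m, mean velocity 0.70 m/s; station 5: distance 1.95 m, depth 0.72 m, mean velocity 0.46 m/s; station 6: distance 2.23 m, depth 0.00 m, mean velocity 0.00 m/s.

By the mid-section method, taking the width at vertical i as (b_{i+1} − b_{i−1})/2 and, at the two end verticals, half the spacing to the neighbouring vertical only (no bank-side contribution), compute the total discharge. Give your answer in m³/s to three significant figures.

w_2 = (1.30 − 0.00)/2 = 0.65 m; q_2 = 0.62 × 1.34 × 0.65 = 0.5400 m³/s
w_3 = (1.52 − 0.96)/2 = 0.28 m; q_3 = 0.70 × 1.55 × 0.28 = 0.3038 m³/s
w_4 = (1.95 − 1.30)/2 = 0.325 m; q_4 = 0.70 × 1.32 × 0.325 = 0.3003 m³/s
w_5 = (2.23 − 1.52)/2 = 0.355 m; q_5 = 0.46 × 0.72 × 0.355 = 0.1176 m³/s
Stations 1, 6 contribute zero (depth or velocity is 0).
Q = Σ qᵢ = 1.262 m³/s

1.26 m³/s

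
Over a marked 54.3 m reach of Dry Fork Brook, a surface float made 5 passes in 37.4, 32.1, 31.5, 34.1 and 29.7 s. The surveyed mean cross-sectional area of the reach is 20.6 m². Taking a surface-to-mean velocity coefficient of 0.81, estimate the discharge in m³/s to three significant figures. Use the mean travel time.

t̄ = (37.4 + 32.1 + 31.5 + 34.1 + 29.7) / 5 = 32.96 s
v_surface = L / t̄ = 54.3 / 32.96 = 1.647 m/s
v_mean = 0.81 × 1.647 = 1.334 m/s
Q = A × v_mean = 20.6 × 1.334 = 27.49 m³/s

27.5 m³/s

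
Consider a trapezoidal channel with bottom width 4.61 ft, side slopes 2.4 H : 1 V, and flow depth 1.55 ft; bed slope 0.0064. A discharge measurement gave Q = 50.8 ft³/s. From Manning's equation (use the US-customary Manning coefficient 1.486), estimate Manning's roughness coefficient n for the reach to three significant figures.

A = (b + z·y)·y = (4.61 + 2.4×1.55)×1.55 = 12.91 ft²
P = b + 2y√(1+z²) = 4.61 + 2×1.55×√(1+2.4²) = 12.67 ft
R = A/P = 12.91/12.67 = 1.019 ft
n = (1.486/Q)·A·R^(2/3)·S^(1/2) = (1.486/50.8) × 12.91 × 1.013 × 0.08000 = 0.03060

0.0306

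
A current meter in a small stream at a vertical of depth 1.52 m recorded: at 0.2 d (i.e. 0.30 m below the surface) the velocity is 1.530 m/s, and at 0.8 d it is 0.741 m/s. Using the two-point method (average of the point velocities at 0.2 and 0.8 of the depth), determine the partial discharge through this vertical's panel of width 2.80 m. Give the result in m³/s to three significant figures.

v̄ = (1.530 + 0.741) / 2 = 1.136 m/s
q = v̄ × d × w = 1.136 × 1.52 × 2.80 = 4.833 m³/s

4.83 m³/s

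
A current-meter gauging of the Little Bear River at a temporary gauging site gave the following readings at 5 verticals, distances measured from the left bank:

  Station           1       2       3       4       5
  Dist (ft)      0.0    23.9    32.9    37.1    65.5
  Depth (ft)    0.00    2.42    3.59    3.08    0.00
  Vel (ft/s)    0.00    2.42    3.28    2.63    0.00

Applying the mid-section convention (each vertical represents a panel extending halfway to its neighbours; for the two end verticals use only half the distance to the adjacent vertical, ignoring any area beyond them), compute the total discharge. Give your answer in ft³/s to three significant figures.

w_2 = (32.9 − 0.0)/2 = 16.45 ft; q_2 = 2.42 × 2.42 × 16.45 = 96.34 ft³/s
w_3 = (37.1 − 23.9)/2 = 6.6 ft; q_3 = 3.28 × 3.59 × 6.6 = 77.72 ft³/s
w_4 = (65.5 − 32.9)/2 = 16.3 ft; q_4 = 2.63 × 3.08 × 16.3 = 132.0 ft³/s
Stations 1, 5 contribute zero (depth or velocity is 0).
Q = Σ qᵢ = 306.1 ft³/s

306 ft³/s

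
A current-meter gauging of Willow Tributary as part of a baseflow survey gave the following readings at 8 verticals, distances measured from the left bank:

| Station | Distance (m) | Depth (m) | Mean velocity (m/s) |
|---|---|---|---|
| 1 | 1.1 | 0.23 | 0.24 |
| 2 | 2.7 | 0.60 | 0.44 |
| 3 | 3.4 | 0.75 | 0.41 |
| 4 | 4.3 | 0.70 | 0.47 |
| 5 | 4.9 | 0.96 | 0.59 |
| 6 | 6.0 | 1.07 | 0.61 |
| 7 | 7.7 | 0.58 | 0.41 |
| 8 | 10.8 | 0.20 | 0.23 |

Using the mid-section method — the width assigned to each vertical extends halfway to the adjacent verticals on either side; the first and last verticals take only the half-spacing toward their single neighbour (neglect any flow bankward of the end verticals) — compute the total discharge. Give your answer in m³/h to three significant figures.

w_1 = (2.7 − 1.1)/2 = 0.8 m; q_1 = 0.24 × 0.23 × 0.8 = 0.04416 m³/s
w_2 = (3.4 − 1.1)/2 = 1.15 m; q_2 = 0.44 × 0.60 × 1.15 = 0.3036 m³/s
w_3 = (4.3 − 2.7)/2 = 0.8 m; q_3 = 0.41 × 0.75 × 0.8 = 0.2460 m³/s
w_4 = (4.9 − 3.4)/2 = 0.75 m; q_4 = 0.47 × 0.70 × 0.75 = 0.2468 m³/s
w_5 = (6.0 − 4.3)/2 = 0.85 m; q_5 = 0.59 × 0.96 × 0.85 = 0.4814 m³/s
w_6 = (7.7 − 4.9)/2 = 1.4 m; q_6 = 0.61 × 1.07 × 1.4 = 0.9138 m³/s
w_7 = (10.8 − 6.0)/2 = 2.4 m; q_7 = 0.41 × 0.58 × 2.4 = 0.5707 m³/s
w_8 = (10.8 − 7.7)/2 = 1.55 m; q_8 = 0.23 × 0.20 × 1.55 = 0.07130 m³/s
Q = Σ qᵢ = 2.878 m³/s
= 2.878 × 3600 = 10360 m³/h

10400 m³/h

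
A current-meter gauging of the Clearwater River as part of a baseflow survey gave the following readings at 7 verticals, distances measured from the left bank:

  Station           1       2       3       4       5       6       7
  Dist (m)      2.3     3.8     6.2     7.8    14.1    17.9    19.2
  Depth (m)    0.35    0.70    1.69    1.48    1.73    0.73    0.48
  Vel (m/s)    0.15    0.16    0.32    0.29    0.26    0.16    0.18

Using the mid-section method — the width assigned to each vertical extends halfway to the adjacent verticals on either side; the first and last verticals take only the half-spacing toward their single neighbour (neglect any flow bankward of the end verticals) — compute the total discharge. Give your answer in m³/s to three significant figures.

5.66 m³/s

w_1 = (3.8 − 2.3)/2 = 0.75 m; q_1 = 0.15 × 0.35 × 0.75 = 0.03938 m³/s
w_2 = (6.2 − 2.3)/2 = 1.95 m; q_2 = 0.16 × 0.70 × 1.95 = 0.2184 m³/s
w_3 = (7.8 − 3.8)/2 = 2 m; q_3 = 0.32 × 1.69 × 2 = 1.082 m³/s
w_4 = (14.1 − 6.2)/2 = 3.95 m; q_4 = 0.29 × 1.48 × 3.95 = 1.695 m³/s
w_5 = (17.9 − 7.8)/2 = 5.05 m; q_5 = 0.26 × 1.73 × 5.05 = 2.271 m³/s
w_6 = (19.2 − 14.1)/2 = 2.55 m; q_6 = 0.16 × 0.73 × 2.55 = 0.2978 m³/s
w_7 = (19.2 − 17.9)/2 = 0.65 m; q_7 = 0.18 × 0.48 × 0.65 = 0.05616 m³/s
Q = Σ qᵢ = 5.660 m³/s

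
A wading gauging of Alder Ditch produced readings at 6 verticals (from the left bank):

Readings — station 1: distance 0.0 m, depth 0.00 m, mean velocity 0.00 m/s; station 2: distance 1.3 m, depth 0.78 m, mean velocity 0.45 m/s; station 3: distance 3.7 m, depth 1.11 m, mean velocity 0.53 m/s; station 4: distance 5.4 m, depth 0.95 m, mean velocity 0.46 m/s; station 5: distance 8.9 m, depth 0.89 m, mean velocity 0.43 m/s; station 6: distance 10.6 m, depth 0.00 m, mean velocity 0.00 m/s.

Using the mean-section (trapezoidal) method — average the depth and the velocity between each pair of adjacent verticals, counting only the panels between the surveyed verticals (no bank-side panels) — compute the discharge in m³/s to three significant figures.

Panel 1-2: Δb = 1.3 m, d̄ = (0.00+0.78)/2 = 0.39, v̄ = (0.00+0.45)/2 = 0.225 → q = 1.3×0.39×0.225 = 0.1141 m³/s
Panel 2-3: Δb = 2.4 m, d̄ = (0.78+1.11)/2 = 0.945, v̄ = (0.45+0.53)/2 = 0.49 → q = 2.4×0.945×0.49 = 1.111 m³/s
Panel 3-4: Δb = 1.7 m, d̄ = (1.11+0.95)/2 = 1.03, v̄ = (0.53+0.46)/2 = 0.495 → q = 1.7×1.03×0.495 = 0.8667 m³/s
Panel 4-5: Δb = 3.5 m, d̄ = (0.95+0.89)/2 = 0.92, v̄ = (0.46+0.43)/2 = 0.445 → q = 3.5×0.92×0.445 = 1.433 m³/s
Panel 5-6: Δb = 1.7 m, d̄ = (0.89+0.00)/2 = 0.445, v̄ = (0.43+0.00)/2 = 0.215 → q = 1.7×0.445×0.215 = 0.1626 m³/s
Q = Σ q = 3.688 m³/s

3.69 m³/s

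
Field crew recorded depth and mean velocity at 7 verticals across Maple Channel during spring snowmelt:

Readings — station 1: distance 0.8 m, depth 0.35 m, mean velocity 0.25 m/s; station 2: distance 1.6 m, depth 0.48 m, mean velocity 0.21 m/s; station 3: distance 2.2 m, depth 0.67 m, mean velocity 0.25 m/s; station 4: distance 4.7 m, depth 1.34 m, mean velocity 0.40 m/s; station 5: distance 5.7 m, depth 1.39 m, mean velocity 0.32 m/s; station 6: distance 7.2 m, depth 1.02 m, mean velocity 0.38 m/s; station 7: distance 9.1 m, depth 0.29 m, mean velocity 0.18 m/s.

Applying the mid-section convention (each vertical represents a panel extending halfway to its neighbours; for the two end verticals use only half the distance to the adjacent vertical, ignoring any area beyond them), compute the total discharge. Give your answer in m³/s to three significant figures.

w_1 = (1.6 − 0.8)/2 = 0.4 m; q_1 = 0.25 × 0.35 × 0.4 = 0.03500 m³/s
w_2 = (2.2 − 0.8)/2 = 0.7 m; q_2 = 0.21 × 0.48 × 0.7 = 0.07056 m³/s
w_3 = (4.7 − 1.6)/2 = 1.55 m; q_3 = 0.25 × 0.67 × 1.55 = 0.2596 m³/s
w_4 = (5.7 − 2.2)/2 = 1.75 m; q_4 = 0.40 × 1.34 × 1.75 = 0.9380 m³/s
w_5 = (7.2 − 4.7)/2 = 1.25 m; q_5 = 0.32 × 1.39 × 1.25 = 0.5560 m³/s
w_6 = (9.1 − 5.7)/2 = 1.7 m; q_6 = 0.38 × 1.02 × 1.7 = 0.6589 m³/s
w_7 = (9.1 − 7.2)/2 = 0.95 m; q_7 = 0.18 × 0.29 × 0.95 = 0.04959 m³/s
Q = Σ qᵢ = 2.568 m³/s

2.57 m³/s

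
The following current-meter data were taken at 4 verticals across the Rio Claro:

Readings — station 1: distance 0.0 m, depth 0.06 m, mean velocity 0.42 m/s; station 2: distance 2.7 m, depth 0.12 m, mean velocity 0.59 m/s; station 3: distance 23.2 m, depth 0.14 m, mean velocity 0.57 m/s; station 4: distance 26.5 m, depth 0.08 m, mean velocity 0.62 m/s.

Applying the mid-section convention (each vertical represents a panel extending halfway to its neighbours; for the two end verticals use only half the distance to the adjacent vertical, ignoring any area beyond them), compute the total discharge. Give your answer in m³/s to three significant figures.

w_1 = (2.7 − 0.0)/2 = 1.35 m; q_1 = 0.42 × 0.06 × 1.35 = 0.03402 m³/s
w_2 = (23.2 − 0.0)/2 = 11.6 m; q_2 = 0.59 × 0.12 × 11.6 = 0.8213 m³/s
w_3 = (26.5 − 2.7)/2 = 11.9 m; q_3 = 0.57 × 0.14 × 11.9 = 0.9496 m³/s
w_4 = (26.5 − 23.2)/2 = 1.65 m; q_4 = 0.62 × 0.08 × 1.65 = 0.08184 m³/s
Q = Σ qᵢ = 1.887 m³/s

1.89 m³/s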